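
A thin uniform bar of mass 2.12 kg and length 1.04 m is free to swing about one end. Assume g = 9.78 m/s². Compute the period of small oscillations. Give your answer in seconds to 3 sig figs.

For a physical pendulum T = 2π√(I/(mgd)), with d = 0.5200 m from pivot to centre of mass.
I_cm = mL²/12 = 2.12 × 1.04²/12 = 0.1911 kg·m²; I = I_cm + md² = 0.1911 + 2.12 × 0.5200² = 0.7643 kg·m².
T = 2π√(0.7643/(2.12 × 9.78 × 0.5200)) = 1.67 s.

1.67 s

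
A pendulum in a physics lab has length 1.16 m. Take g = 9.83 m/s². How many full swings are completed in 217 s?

T = 2π√(L/g) = 2π√(1.16/9.83) = 2.158 s.
Number of complete oscillations = ⌊217/2.158⌋ = ⌊100.5⌋ = 100.

100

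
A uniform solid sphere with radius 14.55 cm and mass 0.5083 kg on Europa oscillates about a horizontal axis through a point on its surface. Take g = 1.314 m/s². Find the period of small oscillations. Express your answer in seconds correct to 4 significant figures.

2.474 s

I_cm = (2/5)mr² = 0.0043043 kg·m². The pivot is at distance d = 0.1455 m from the centre of mass.
By the parallel-axis theorem, I = I_cm + md² = 0.0043043 + 0.010761 = 0.015065 kg·m².
T = 2π√(I/(mgd)) = 2π√(0.015065/(0.5083 × 1.314 × 0.1455)) = 2.474 s.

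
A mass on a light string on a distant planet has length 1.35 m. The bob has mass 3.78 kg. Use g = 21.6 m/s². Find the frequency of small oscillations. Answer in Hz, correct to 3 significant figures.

0.637 Hz

T = 2π√(L/g) = 2π√(1.35/21.6) = 1.571 s, so f = 1/T = 0.637 Hz.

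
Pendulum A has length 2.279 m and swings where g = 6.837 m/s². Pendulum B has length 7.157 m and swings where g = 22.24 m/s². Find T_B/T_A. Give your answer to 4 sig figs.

T = 2π√(L/g), so T_B/T_A = √((L_B/g_B)/(L_A/g_A)) = √((7.157/22.24)/(2.279/6.837)) = 0.9826.

0.9826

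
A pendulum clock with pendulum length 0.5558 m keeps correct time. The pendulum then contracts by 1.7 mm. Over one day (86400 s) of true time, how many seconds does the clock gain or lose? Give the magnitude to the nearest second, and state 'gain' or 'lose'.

T ∝ √L, so T'/T = √(0.55410/0.5558) = 0.998470.
In 86400 s of true time the clock registers 86400/0.998470 = 86532.4 s, so it gains 132 s.

gain 132 s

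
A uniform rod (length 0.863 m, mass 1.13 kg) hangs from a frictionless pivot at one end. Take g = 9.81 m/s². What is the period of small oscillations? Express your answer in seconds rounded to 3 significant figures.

For a physical pendulum T = 2π√(I/(mgd)), with d = 0.4315 m from pivot to centre of mass.
I_cm = mL²/12 = 1.13 × 0.863²/12 = 0.07013 kg·m²; I = I_cm + md² = 0.07013 + 1.13 × 0.4315² = 0.2805 kg·m².
T = 2π√(0.2805/(1.13 × 9.81 × 0.4315)) = 1.52 s.

1.52 s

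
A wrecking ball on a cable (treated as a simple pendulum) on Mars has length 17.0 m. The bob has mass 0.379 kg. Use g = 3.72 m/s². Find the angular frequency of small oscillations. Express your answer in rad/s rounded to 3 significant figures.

0.468 rad/s

ω = √(g/L) = √(3.72/17.0) = 0.468 rad/s.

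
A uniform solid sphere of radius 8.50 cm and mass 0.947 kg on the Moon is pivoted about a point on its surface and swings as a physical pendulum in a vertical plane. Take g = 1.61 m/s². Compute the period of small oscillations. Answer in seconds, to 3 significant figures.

I_cm = (2/5)mr² = 0.002737 kg·m². The pivot is at distance d = 0.0850 m from the centre of mass.
By the parallel-axis theorem, I = I_cm + md² = 0.002737 + 0.006842 = 0.009579 kg·m².
T = 2π√(I/(mgd)) = 2π√(0.009579/(0.947 × 1.61 × 0.0850)) = 1.71 s.

1.71 s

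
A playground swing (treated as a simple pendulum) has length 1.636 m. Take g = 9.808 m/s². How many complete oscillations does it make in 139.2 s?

54

T = 2π√(L/g) = 2π√(1.636/9.808) = 2.5661 s.
Number of complete oscillations = ⌊139.2/2.5661⌋ = ⌊54.245⌋ = 54.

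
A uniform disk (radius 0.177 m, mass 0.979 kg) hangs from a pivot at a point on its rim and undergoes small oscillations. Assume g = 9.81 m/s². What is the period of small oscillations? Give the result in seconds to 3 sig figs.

I_cm = ½mr² = 0.01534 kg·m². The pivot is at distance d = 0.177 m from the centre of mass.
By the parallel-axis theorem, I = I_cm + md² = 0.01534 + 0.03067 = 0.04601 kg·m².
T = 2π√(I/(mgd)) = 2π√(0.04601/(0.979 × 9.81 × 0.177)) = 1.03 s.

1.03 s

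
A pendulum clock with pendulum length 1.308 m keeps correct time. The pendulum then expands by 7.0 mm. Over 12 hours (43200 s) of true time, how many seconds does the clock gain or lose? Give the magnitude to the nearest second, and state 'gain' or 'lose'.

lose 115 s

T ∝ √L, so T'/T = √(1.31500/1.308) = 1.00267.
In 43200 s of true time the clock registers 43200/1.00267 = 43084.9 s, so it loses 115 s.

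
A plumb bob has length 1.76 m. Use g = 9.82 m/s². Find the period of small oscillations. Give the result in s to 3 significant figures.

T = 2π√(L/g) = 2π√(1.76/9.82) = 2π × 0.4234 = 2.66 s.

2.66 s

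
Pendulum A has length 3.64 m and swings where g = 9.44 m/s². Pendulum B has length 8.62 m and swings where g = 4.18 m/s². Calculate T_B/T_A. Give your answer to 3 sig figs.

2.31

T = 2π√(L/g), so T_B/T_A = √((L_B/g_B)/(L_A/g_A)) = √((8.62/4.18)/(3.64/9.44)) = 2.31.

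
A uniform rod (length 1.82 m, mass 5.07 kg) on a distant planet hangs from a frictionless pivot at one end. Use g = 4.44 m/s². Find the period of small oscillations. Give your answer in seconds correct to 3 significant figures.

For a physical pendulum T = 2π√(I/(mgd)), with d = 0.9100 m from pivot to centre of mass.
I_cm = mL²/12 = 5.07 × 1.82²/12 = 1.399 kg·m²; I = I_cm + md² = 1.399 + 5.07 × 0.9100² = 5.598 kg·m².
T = 2π√(5.598/(5.07 × 4.44 × 0.9100)) = 3.28 s.

3.28 s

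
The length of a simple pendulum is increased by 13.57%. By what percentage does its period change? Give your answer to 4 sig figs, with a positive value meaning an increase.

T ∝ √L, so T'/T = √(1.1357) = 1.0657.
Percentage change in T = (1.0657 − 1) × 100% = 6.569%.

6.569%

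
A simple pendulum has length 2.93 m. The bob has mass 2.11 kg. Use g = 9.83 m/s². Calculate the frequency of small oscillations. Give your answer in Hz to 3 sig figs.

T = 2π√(L/g) = 2π√(2.93/9.83) = 3.430 s, so f = 1/T = 0.292 Hz.

0.292 Hz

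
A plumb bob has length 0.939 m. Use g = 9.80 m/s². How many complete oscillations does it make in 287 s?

T = 2π√(L/g) = 2π√(0.939/9.80) = 1.945 s.
Number of complete oscillations = ⌊287/1.945⌋ = ⌊147.6⌋ = 147.

147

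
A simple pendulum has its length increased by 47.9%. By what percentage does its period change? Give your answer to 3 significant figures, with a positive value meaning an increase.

21.6%

T ∝ √L, so T'/T = √(1.479) = 1.216.
Percentage change in T = (1.216 − 1) × 100% = 21.6%.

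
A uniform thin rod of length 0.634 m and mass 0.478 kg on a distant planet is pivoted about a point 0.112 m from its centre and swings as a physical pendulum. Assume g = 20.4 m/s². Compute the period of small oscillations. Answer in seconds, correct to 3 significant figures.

For a physical pendulum T = 2π√(I/(mgd)), with d = 0.1120 m from pivot to centre of mass.
I_cm = mL²/12 = 0.478 × 0.634²/12 = 0.01601 kg·m²; I = I_cm + md² = 0.01601 + 0.478 × 0.1120² = 0.02201 kg·m².
T = 2π√(0.02201/(0.478 × 20.4 × 0.1120)) = 0.892 s.

0.892 s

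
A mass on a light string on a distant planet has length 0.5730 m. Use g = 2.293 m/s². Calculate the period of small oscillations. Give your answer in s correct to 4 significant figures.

T = 2π√(L/g) = 2π√(0.5730/2.293) = 2π × 0.49989 = 3.141 s.

3.141 s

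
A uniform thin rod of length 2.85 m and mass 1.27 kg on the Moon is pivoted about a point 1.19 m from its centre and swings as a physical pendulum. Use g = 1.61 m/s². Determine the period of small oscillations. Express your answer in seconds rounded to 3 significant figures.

6.57 s

For a physical pendulum T = 2π√(I/(mgd)), with d = 1.190 m from pivot to centre of mass.
I_cm = mL²/12 = 1.27 × 2.85²/12 = 0.8596 kg·m²; I = I_cm + md² = 0.8596 + 1.27 × 1.190² = 2.658 kg·m².
T = 2π√(2.658/(1.27 × 1.61 × 1.190)) = 6.57 s.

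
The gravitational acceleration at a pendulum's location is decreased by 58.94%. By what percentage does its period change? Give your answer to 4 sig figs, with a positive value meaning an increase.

T ∝ 1/√g, so T'/T = 1/√(0.41060) = 1.5606.
Percentage change in T = (1.5606 − 1) × 100% = 56.06%.

56.06%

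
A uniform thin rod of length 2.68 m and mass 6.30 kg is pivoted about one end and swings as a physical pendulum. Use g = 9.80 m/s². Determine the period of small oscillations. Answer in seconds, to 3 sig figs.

For a physical pendulum T = 2π√(I/(mgd)), with d = 1.340 m from pivot to centre of mass.
I_cm = mL²/12 = 6.30 × 2.68²/12 = 3.771 kg·m²; I = I_cm + md² = 3.771 + 6.30 × 1.340² = 15.08 kg·m².
T = 2π√(15.08/(6.30 × 9.80 × 1.340)) = 2.68 s.

2.68 s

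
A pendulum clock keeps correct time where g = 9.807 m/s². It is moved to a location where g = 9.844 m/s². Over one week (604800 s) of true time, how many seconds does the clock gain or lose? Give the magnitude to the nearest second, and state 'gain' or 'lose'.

The clock's period scales as T ∝ 1/√g, so T'/T = √(9.807/9.844) = 0.998119.
In 604800 s of true time the clock registers 604800/0.998119 = 605939.8 s, so it gains 1140 s.

gain 1140 s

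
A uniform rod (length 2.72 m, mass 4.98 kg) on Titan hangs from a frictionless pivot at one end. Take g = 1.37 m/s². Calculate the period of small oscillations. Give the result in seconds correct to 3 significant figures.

7.23 s

For a physical pendulum T = 2π√(I/(mgd)), with d = 1.360 m from pivot to centre of mass.
I_cm = mL²/12 = 4.98 × 2.72²/12 = 3.070 kg·m²; I = I_cm + md² = 3.070 + 4.98 × 1.360² = 12.28 kg·m².
T = 2π√(12.28/(4.98 × 1.37 × 1.360)) = 7.23 s.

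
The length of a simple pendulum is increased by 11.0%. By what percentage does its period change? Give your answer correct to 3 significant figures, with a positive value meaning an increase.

5.36%

T ∝ √L, so T'/T = √(1.110) = 1.054.
Percentage change in T = (1.054 − 1) × 100% = 5.36%.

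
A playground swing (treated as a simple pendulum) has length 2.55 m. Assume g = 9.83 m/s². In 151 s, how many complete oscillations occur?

T = 2π√(L/g) = 2π√(2.55/9.83) = 3.200 s.
Number of complete oscillations = ⌊151/3.200⌋ = ⌊47.18⌋ = 47.

47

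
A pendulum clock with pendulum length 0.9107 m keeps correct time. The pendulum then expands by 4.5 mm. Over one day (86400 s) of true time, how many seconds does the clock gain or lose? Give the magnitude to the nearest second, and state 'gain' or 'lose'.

lose 213 s

T ∝ √L, so T'/T = √(0.91520/0.9107) = 1.00247.
In 86400 s of true time the clock registers 86400/1.00247 = 86187.3 s, so it loses 213 s.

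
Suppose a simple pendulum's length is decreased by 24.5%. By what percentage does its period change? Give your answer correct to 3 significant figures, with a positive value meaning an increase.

-13.1%

T ∝ √L, so T'/T = √(0.7550) = 0.8689.
Percentage change in T = (0.8689 − 1) × 100% = -13.1%.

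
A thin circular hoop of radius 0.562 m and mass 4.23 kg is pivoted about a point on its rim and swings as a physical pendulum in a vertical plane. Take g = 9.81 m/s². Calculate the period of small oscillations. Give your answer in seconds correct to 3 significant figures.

2.13 s

I_cm = mr² = 1.336 kg·m². The pivot is at distance d = 0.562 m from the centre of mass.
By the parallel-axis theorem, I = I_cm + md² = 1.336 + 1.336 = 2.672 kg·m².
T = 2π√(I/(mgd)) = 2π√(2.672/(4.23 × 9.81 × 0.562)) = 2.13 s.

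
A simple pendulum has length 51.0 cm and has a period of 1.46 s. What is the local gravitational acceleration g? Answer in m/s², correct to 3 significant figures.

9.45 m/s²

From T = 2π√(L/g), g = 4π²L/T² = 4π² × 0.510/1.460² = 9.45 m/s².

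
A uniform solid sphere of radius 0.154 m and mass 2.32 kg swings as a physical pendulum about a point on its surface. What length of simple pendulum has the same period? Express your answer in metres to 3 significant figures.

The equivalent simple-pendulum length is L_eq = I/(md), where I is about the pivot and d = 0.1540 m.
I_cm = (2/5)mR² = 0.02201 kg·m², so I = I_cm + md² = 0.02201 + 0.05502 = 0.07703 kg·m².
L_eq = 0.07703/(2.32 × 0.1540) = 0.216 m.

0.216 m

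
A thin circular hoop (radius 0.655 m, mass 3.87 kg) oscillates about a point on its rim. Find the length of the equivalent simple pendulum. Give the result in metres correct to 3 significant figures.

1.31 m

The equivalent simple-pendulum length is L_eq = I/(md), where I is about the pivot and d = 0.6550 m.
I_cm = mR² = 1.660 kg·m², so I = I_cm + md² = 1.660 + 1.660 = 3.321 kg·m².
L_eq = 3.321/(3.87 × 0.6550) = 1.31 m.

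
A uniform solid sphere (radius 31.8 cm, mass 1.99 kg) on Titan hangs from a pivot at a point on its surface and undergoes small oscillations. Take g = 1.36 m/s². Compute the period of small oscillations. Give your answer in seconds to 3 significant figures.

I_cm = (2/5)mr² = 0.08049 kg·m². The pivot is at distance d = 0.318 m from the centre of mass.
By the parallel-axis theorem, I = I_cm + md² = 0.08049 + 0.2012 = 0.2817 kg·m².
T = 2π√(I/(mgd)) = 2π√(0.2817/(1.99 × 1.36 × 0.318)) = 3.59 s.

3.59 s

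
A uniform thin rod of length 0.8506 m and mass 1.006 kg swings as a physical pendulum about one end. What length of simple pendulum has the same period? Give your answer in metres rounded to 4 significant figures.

0.5671 m

The equivalent simple-pendulum length is L_eq = I/(md), where I is about the pivot and d = 0.42530 m.
I_cm = (1/12)mL² = 0.060655 kg·m², so I = I_cm + md² = 0.060655 + 0.18197 = 0.24262 kg·m².
L_eq = 0.24262/(1.006 × 0.42530) = 0.5671 m.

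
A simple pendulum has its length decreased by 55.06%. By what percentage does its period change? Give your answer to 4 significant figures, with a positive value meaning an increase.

T ∝ √L, so T'/T = √(0.44940) = 0.67037.
Percentage change in T = (0.67037 − 1) × 100% = -32.96%.

-32.96%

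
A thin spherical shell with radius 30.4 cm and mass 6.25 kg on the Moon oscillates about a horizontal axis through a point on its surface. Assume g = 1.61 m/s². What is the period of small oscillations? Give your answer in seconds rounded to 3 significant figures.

I_cm = (2/3)mr² = 0.3851 kg·m². The pivot is at distance d = 0.304 m from the centre of mass.
By the parallel-axis theorem, I = I_cm + md² = 0.3851 + 0.5776 = 0.9627 kg·m².
T = 2π√(I/(mgd)) = 2π√(0.9627/(6.25 × 1.61 × 0.304)) = 3.52 s.

3.52 s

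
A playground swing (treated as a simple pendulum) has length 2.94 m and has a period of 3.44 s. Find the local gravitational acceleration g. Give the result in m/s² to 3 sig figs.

9.81 m/s²

From T = 2π√(L/g), g = 4π²L/T² = 4π² × 2.94/3.440² = 9.81 m/s².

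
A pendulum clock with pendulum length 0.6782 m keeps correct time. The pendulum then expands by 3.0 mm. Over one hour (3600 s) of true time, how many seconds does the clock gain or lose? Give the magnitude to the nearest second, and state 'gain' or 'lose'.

T ∝ √L, so T'/T = √(0.68120/0.6782) = 1.00221.
In 3600 s of true time the clock registers 3600/1.00221 = 3592.1 s, so it loses 8 s.

lose 8 s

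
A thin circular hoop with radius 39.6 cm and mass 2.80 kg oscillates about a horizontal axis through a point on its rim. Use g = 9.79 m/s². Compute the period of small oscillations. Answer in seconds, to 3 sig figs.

1.79 s

I_cm = mr² = 0.4391 kg·m². The pivot is at distance d = 0.396 m from the centre of mass.
By the parallel-axis theorem, I = I_cm + md² = 0.4391 + 0.4391 = 0.8782 kg·m².
T = 2π√(I/(mgd)) = 2π√(0.8782/(2.80 × 9.79 × 0.396)) = 1.79 s.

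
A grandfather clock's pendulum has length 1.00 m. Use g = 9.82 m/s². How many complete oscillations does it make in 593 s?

T = 2π√(L/g) = 2π√(1.00/9.82) = 2.005 s.
Number of complete oscillations = ⌊593/2.005⌋ = ⌊295.8⌋ = 295.

295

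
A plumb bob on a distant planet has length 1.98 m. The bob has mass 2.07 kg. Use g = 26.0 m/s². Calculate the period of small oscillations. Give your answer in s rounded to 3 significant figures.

1.73 s

T = 2π√(L/g) = 2π√(1.98/26.0) = 2π × 0.2760 = 1.73 s.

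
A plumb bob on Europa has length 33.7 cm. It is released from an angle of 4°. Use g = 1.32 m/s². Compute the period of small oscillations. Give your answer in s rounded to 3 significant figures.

T = 2π√(L/g) = 2π√(0.337/1.32) = 2π × 0.5053 = 3.17 s.

3.17 s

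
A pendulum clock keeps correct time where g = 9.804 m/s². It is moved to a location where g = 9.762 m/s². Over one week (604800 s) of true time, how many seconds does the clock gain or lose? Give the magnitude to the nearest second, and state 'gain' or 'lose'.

The clock's period scales as T ∝ 1/√g, so T'/T = √(9.804/9.762) = 1.00215.
In 604800 s of true time the clock registers 604800/1.00215 = 603503.1 s, so it loses 1297 s.

lose 1297 s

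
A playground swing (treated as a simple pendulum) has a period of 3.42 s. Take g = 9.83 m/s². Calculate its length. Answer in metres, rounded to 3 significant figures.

From T = 2π√(L/g), L = gT²/(4π²) = 9.83 × 3.420²/(4π²) = 2.91 m.

2.91 m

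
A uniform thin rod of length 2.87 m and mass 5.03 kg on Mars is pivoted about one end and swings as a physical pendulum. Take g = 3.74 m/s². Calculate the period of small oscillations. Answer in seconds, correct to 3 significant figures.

For a physical pendulum T = 2π√(I/(mgd)), with d = 1.435 m from pivot to centre of mass.
I_cm = mL²/12 = 5.03 × 2.87²/12 = 3.453 kg·m²; I = I_cm + md² = 3.453 + 5.03 × 1.435² = 13.81 kg·m².
T = 2π√(13.81/(5.03 × 3.74 × 1.435)) = 4.49 s.

4.49 s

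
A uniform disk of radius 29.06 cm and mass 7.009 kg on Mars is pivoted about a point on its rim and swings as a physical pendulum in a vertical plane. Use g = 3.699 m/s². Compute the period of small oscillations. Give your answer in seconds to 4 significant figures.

2.157 s

I_cm = ½mr² = 0.29595 kg·m². The pivot is at distance d = 0.2906 m from the centre of mass.
By the parallel-axis theorem, I = I_cm + md² = 0.29595 + 0.59190 = 0.88785 kg·m².
T = 2π√(I/(mgd)) = 2π√(0.88785/(7.009 × 3.699 × 0.2906)) = 2.157 s.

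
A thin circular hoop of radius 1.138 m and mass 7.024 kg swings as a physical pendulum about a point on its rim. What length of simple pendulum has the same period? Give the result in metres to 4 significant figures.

The equivalent simple-pendulum length is L_eq = I/(md), where I is about the pivot and d = 1.1380 m.
I_cm = mR² = 9.0964 kg·m², so I = I_cm + md² = 9.0964 + 9.0964 = 18.193 kg·m².
L_eq = 18.193/(7.024 × 1.1380) = 2.276 m.

2.276 m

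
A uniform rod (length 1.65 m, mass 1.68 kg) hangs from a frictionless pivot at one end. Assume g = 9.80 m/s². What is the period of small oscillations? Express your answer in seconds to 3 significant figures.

2.11 s

For a physical pendulum T = 2π√(I/(mgd)), with d = 0.8250 m from pivot to centre of mass.
I_cm = mL²/12 = 1.68 × 1.65²/12 = 0.3811 kg·m²; I = I_cm + md² = 0.3811 + 1.68 × 0.8250² = 1.525 kg·m².
T = 2π√(1.525/(1.68 × 9.80 × 0.8250)) = 2.11 s.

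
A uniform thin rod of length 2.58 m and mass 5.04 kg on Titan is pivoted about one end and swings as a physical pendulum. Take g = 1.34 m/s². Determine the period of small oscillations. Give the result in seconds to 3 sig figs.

For a physical pendulum T = 2π√(I/(mgd)), with d = 1.290 m from pivot to centre of mass.
I_cm = mL²/12 = 5.04 × 2.58²/12 = 2.796 kg·m²; I = I_cm + md² = 2.796 + 5.04 × 1.290² = 11.18 kg·m².
T = 2π√(11.18/(5.04 × 1.34 × 1.290)) = 7.12 s.

7.12 s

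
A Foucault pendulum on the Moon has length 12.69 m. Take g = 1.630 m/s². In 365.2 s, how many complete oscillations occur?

20

T = 2π√(L/g) = 2π√(12.69/1.630) = 17.531 s.
Number of complete oscillations = ⌊365.2/17.531⌋ = ⌊20.831⌋ = 20.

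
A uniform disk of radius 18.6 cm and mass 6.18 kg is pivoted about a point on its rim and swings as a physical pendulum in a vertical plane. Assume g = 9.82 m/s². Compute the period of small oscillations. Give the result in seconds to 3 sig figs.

1.06 s

I_cm = ½mr² = 0.1069 kg·m². The pivot is at distance d = 0.186 m from the centre of mass.
By the parallel-axis theorem, I = I_cm + md² = 0.1069 + 0.2138 = 0.3207 kg·m².
T = 2π√(I/(mgd)) = 2π√(0.3207/(6.18 × 9.82 × 0.186)) = 1.06 s.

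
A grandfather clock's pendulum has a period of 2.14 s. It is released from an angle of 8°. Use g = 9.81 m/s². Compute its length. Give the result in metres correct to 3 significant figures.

1.14 m

From T = 2π√(L/g), L = gT²/(4π²) = 9.81 × 2.140²/(4π²) = 1.14 m.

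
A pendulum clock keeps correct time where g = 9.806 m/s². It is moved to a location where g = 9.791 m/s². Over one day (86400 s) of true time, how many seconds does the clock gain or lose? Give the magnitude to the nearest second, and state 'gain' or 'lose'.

lose 66 s

The clock's period scales as T ∝ 1/√g, so T'/T = √(9.806/9.791) = 1.00077.
In 86400 s of true time the clock registers 86400/1.00077 = 86333.9 s, so it loses 66 s.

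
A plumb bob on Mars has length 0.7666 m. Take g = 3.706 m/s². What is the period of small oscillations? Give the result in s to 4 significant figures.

2.858 s

T = 2π√(L/g) = 2π√(0.7666/3.706) = 2π × 0.45481 = 2.858 s.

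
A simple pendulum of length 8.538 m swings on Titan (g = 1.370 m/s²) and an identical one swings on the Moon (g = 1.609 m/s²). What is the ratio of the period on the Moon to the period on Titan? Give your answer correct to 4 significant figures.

0.9227

T ∝ 1/√g, so T₂/T₁ = √(g₁/g₂) = √(1.370/1.609) = 0.9227.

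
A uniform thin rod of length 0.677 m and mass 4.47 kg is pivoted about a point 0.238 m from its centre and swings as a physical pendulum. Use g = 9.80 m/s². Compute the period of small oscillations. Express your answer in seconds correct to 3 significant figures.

1.27 s

For a physical pendulum T = 2π√(I/(mgd)), with d = 0.2380 m from pivot to centre of mass.
I_cm = mL²/12 = 4.47 × 0.677²/12 = 0.1707 kg·m²; I = I_cm + md² = 0.1707 + 4.47 × 0.2380² = 0.4239 kg·m².
T = 2π√(0.4239/(4.47 × 9.80 × 0.2380)) = 1.27 s.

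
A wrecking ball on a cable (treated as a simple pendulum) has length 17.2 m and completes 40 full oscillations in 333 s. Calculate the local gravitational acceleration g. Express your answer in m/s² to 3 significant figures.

9.80 m/s²

T = 333/40 = 8.325 s.
From T = 2π√(L/g), g = 4π²L/T² = 4π² × 17.2/8.325² = 9.80 m/s².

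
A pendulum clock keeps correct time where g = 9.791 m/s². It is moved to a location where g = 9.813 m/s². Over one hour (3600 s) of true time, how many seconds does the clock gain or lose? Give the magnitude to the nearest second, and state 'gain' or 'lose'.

gain 4 s

The clock's period scales as T ∝ 1/√g, so T'/T = √(9.791/9.813) = 0.998878.
In 3600 s of true time the clock registers 3600/0.998878 = 3604.0 s, so it gains 4 s.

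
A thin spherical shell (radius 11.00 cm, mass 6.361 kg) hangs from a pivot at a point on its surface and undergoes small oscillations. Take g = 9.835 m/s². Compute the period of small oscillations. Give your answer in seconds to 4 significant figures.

0.8579 s

I_cm = (2/3)mr² = 0.051312 kg·m². The pivot is at distance d = 0.1100 m from the centre of mass.
By the parallel-axis theorem, I = I_cm + md² = 0.051312 + 0.076968 = 0.12828 kg·m².
T = 2π√(I/(mgd)) = 2π√(0.12828/(6.361 × 9.835 × 0.1100)) = 0.8579 s.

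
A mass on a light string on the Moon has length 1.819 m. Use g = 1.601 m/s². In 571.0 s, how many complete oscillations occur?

T = 2π√(L/g) = 2π√(1.819/1.601) = 6.6973 s.
Number of complete oscillations = ⌊571.0/6.6973⌋ = ⌊85.258⌋ = 85.

85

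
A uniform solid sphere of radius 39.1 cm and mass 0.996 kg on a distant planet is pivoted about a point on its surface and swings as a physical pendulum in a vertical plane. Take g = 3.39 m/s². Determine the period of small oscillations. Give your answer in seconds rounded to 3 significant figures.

I_cm = (2/5)mr² = 0.06091 kg·m². The pivot is at distance d = 0.391 m from the centre of mass.
By the parallel-axis theorem, I = I_cm + md² = 0.06091 + 0.1523 = 0.2132 kg·m².
T = 2π√(I/(mgd)) = 2π√(0.2132/(0.996 × 3.39 × 0.391)) = 2.52 s.

2.52 s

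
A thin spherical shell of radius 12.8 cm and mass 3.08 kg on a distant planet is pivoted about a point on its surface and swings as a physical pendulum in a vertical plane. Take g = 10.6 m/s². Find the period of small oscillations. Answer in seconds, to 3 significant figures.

I_cm = (2/3)mr² = 0.03364 kg·m². The pivot is at distance d = 0.128 m from the centre of mass.
By the parallel-axis theorem, I = I_cm + md² = 0.03364 + 0.05046 = 0.08410 kg·m².
T = 2π√(I/(mgd)) = 2π√(0.08410/(3.08 × 10.6 × 0.128)) = 0.891 s.

0.891 s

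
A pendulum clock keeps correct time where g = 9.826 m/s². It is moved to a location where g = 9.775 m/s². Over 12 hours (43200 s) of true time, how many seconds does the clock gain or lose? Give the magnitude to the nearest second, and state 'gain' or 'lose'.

lose 112 s

The clock's period scales as T ∝ 1/√g, so T'/T = √(9.826/9.775) = 1.00261.
In 43200 s of true time the clock registers 43200/1.00261 = 43087.7 s, so it loses 112 s.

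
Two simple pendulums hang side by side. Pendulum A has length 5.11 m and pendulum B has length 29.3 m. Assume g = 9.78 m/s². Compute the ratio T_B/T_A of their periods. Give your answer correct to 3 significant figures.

T ∝ √L, so T_B/T_A = √(L_B/L_A) = √(29.3/5.11) = 2.39.

2.39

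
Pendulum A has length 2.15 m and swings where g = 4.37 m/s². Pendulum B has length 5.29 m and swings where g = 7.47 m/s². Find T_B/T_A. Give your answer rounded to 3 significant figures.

T = 2π√(L/g), so T_B/T_A = √((L_B/g_B)/(L_A/g_A)) = √((5.29/7.47)/(2.15/4.37)) = 1.20.

1.20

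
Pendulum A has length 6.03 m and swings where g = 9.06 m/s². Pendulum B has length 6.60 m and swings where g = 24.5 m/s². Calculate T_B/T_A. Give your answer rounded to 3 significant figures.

T = 2π√(L/g), so T_B/T_A = √((L_B/g_B)/(L_A/g_A)) = √((6.60/24.5)/(6.03/9.06)) = 0.636.

0.636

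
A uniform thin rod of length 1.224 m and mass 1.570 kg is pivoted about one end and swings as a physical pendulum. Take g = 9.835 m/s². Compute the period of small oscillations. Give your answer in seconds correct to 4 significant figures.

1.810 s

For a physical pendulum T = 2π√(I/(mgd)), with d = 0.61200 m from pivot to centre of mass.
I_cm = mL²/12 = 1.570 × 1.224²/12 = 0.19601 kg·m²; I = I_cm + md² = 0.19601 + 1.570 × 0.61200² = 0.78405 kg·m².
T = 2π√(0.78405/(1.570 × 9.835 × 0.61200)) = 1.810 s.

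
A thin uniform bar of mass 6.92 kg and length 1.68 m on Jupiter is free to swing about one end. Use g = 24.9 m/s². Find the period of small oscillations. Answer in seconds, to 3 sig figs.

For a physical pendulum T = 2π√(I/(mgd)), with d = 0.8400 m from pivot to centre of mass.
I_cm = mL²/12 = 6.92 × 1.68²/12 = 1.628 kg·m²; I = I_cm + md² = 1.628 + 6.92 × 0.8400² = 6.510 kg·m².
T = 2π√(6.510/(6.92 × 24.9 × 0.8400)) = 1.33 s.

1.33 s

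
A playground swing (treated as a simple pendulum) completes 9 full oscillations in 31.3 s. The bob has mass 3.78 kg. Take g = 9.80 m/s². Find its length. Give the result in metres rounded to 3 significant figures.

3.00 m

T = 31.3/9 = 3.478 s.
From T = 2π√(L/g), L = gT²/(4π²) = 9.80 × 3.478²/(4π²) = 3.00 m.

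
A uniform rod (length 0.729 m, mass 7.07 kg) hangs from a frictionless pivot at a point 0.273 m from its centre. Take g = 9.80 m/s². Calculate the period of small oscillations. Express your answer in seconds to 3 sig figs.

1.32 s

For a physical pendulum T = 2π√(I/(mgd)), with d = 0.2730 m from pivot to centre of mass.
I_cm = mL²/12 = 7.07 × 0.729²/12 = 0.3131 kg·m²; I = I_cm + md² = 0.3131 + 7.07 × 0.2730² = 0.8400 kg·m².
T = 2π√(0.8400/(7.07 × 9.80 × 0.2730)) = 1.32 s.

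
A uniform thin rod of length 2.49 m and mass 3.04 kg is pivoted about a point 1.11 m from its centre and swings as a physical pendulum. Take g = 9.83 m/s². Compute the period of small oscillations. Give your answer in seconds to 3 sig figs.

For a physical pendulum T = 2π√(I/(mgd)), with d = 1.110 m from pivot to centre of mass.
I_cm = mL²/12 = 3.04 × 2.49²/12 = 1.571 kg·m²; I = I_cm + md² = 1.571 + 3.04 × 1.110² = 5.316 kg·m².
T = 2π√(5.316/(3.04 × 9.83 × 1.110)) = 2.52 s.

2.52 s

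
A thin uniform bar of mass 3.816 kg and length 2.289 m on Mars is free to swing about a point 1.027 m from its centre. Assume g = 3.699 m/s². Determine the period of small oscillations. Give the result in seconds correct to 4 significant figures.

3.937 s

For a physical pendulum T = 2π√(I/(mgd)), with d = 1.0270 m from pivot to centre of mass.
I_cm = mL²/12 = 3.816 × 2.289²/12 = 1.6662 kg·m²; I = I_cm + md² = 1.6662 + 3.816 × 1.0270² = 5.6910 kg·m².
T = 2π√(5.6910/(3.816 × 3.699 × 1.0270)) = 3.937 s.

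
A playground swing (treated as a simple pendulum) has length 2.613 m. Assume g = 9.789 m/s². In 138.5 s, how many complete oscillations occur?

42

T = 2π√(L/g) = 2π√(2.613/9.789) = 3.2462 s.
Number of complete oscillations = ⌊138.5/3.2462⌋ = ⌊42.665⌋ = 42.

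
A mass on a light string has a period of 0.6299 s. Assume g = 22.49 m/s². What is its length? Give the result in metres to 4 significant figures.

From T = 2π√(L/g), L = gT²/(4π²) = 22.49 × 0.62990²/(4π²) = 0.2260 m.

0.2260 m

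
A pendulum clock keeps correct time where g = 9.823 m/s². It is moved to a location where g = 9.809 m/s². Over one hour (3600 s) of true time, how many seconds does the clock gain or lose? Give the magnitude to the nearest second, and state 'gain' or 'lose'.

The clock's period scales as T ∝ 1/√g, so T'/T = √(9.823/9.809) = 1.00071.
In 3600 s of true time the clock registers 3600/1.00071 = 3597.4 s, so it loses 3 s.

lose 3 s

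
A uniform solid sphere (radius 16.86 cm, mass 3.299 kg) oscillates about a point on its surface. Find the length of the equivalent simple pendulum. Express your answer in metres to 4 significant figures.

0.2360 m

The equivalent simple-pendulum length is L_eq = I/(md), where I is about the pivot and d = 0.16860 m.
I_cm = (2/5)mR² = 0.037511 kg·m², so I = I_cm + md² = 0.037511 + 0.093777 = 0.13129 kg·m².
L_eq = 0.13129/(3.299 × 0.16860) = 0.2360 m.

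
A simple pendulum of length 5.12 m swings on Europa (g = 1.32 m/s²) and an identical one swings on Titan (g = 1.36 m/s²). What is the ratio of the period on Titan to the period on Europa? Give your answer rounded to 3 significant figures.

0.985

T ∝ 1/√g, so T₂/T₁ = √(g₁/g₂) = √(1.32/1.36) = 0.985.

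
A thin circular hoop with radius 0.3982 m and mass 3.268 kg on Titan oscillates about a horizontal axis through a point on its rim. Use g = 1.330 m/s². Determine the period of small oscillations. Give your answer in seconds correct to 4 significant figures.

I_cm = mr² = 0.51818 kg·m². The pivot is at distance d = 0.3982 m from the centre of mass.
By the parallel-axis theorem, I = I_cm + md² = 0.51818 + 0.51818 = 1.0364 kg·m².
T = 2π√(I/(mgd)) = 2π√(1.0364/(3.268 × 1.330 × 0.3982)) = 4.862 s.

4.862 s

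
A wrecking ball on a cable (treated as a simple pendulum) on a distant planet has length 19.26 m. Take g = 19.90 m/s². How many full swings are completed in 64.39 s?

T = 2π√(L/g) = 2π√(19.26/19.90) = 6.1813 s.
Number of complete oscillations = ⌊64.39/6.1813⌋ = ⌊10.417⌋ = 10.

10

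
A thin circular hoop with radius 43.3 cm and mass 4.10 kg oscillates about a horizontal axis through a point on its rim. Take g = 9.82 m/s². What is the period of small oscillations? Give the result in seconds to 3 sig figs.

1.87 s

I_cm = mr² = 0.7687 kg·m². The pivot is at distance d = 0.433 m from the centre of mass.
By the parallel-axis theorem, I = I_cm + md² = 0.7687 + 0.7687 = 1.537 kg·m².
T = 2π√(I/(mgd)) = 2π√(1.537/(4.10 × 9.82 × 0.433)) = 1.87 s.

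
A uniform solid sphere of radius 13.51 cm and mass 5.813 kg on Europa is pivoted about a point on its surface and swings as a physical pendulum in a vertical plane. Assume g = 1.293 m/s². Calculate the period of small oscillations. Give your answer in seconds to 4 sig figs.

2.403 s

I_cm = (2/5)mr² = 0.042440 kg·m². The pivot is at distance d = 0.1351 m from the centre of mass.
By the parallel-axis theorem, I = I_cm + md² = 0.042440 + 0.10610 = 0.14854 kg·m².
T = 2π√(I/(mgd)) = 2π√(0.14854/(5.813 × 1.293 × 0.1351)) = 2.403 s.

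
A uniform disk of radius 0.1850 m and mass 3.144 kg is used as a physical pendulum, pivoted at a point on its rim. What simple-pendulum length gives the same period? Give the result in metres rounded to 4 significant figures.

The equivalent simple-pendulum length is L_eq = I/(md), where I is about the pivot and d = 0.18500 m.
I_cm = ½mR² = 0.053802 kg·m², so I = I_cm + md² = 0.053802 + 0.10760 = 0.16141 kg·m².
L_eq = 0.16141/(3.144 × 0.18500) = 0.2775 m.

0.2775 m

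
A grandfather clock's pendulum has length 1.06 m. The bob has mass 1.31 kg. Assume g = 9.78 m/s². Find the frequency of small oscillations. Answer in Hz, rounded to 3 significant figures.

T = 2π√(L/g) = 2π√(1.06/9.78) = 2.069 s, so f = 1/T = 0.483 Hz.

0.483 Hz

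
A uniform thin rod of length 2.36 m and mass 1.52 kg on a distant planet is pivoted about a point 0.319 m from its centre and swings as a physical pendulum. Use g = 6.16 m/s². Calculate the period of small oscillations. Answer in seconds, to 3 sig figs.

3.37 s

For a physical pendulum T = 2π√(I/(mgd)), with d = 0.3190 m from pivot to centre of mass.
I_cm = mL²/12 = 1.52 × 2.36²/12 = 0.7055 kg·m²; I = I_cm + md² = 0.7055 + 1.52 × 0.3190² = 0.8602 kg·m².
T = 2π√(0.8602/(1.52 × 6.16 × 0.3190)) = 3.37 s.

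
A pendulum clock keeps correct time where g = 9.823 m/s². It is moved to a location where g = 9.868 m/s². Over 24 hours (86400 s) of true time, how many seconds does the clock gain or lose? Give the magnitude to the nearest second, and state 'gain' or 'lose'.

The clock's period scales as T ∝ 1/√g, so T'/T = √(9.823/9.868) = 0.997717.
In 86400 s of true time the clock registers 86400/0.997717 = 86597.7 s, so it gains 198 s.

gain 198 s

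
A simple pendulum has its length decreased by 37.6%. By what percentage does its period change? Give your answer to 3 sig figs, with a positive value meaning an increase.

T ∝ √L, so T'/T = √(0.6240) = 0.7899.
Percentage change in T = (0.7899 − 1) × 100% = -21.0%.

-21.0%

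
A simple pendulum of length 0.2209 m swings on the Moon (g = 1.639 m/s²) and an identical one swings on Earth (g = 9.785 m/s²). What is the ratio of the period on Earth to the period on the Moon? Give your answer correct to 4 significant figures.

T ∝ 1/√g, so T₂/T₁ = √(g₁/g₂) = √(1.639/9.785) = 0.4093.

0.4093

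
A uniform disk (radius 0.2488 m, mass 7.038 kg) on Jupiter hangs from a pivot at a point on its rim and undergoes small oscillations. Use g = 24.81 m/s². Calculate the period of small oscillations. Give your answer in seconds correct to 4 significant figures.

0.7706 s

I_cm = ½mr² = 0.21783 kg·m². The pivot is at distance d = 0.2488 m from the centre of mass.
By the parallel-axis theorem, I = I_cm + md² = 0.21783 + 0.43566 = 0.65349 kg·m².
T = 2π√(I/(mgd)) = 2π√(0.65349/(7.038 × 24.81 × 0.2488)) = 0.7706 s.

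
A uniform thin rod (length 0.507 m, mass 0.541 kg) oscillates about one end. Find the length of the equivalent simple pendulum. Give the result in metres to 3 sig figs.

The equivalent simple-pendulum length is L_eq = I/(md), where I is about the pivot and d = 0.2535 m.
I_cm = (1/12)mL² = 0.01159 kg·m², so I = I_cm + md² = 0.01159 + 0.03477 = 0.04635 kg·m².
L_eq = 0.04635/(0.541 × 0.2535) = 0.338 m.

0.338 m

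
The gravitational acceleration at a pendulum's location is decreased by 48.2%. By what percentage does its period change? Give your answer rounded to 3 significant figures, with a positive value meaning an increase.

38.9%

T ∝ 1/√g, so T'/T = 1/√(0.5180) = 1.389.
Percentage change in T = (1.389 − 1) × 100% = 38.9%.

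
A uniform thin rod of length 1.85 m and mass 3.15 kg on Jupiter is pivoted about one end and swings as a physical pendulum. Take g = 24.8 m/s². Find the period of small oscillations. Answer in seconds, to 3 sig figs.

For a physical pendulum T = 2π√(I/(mgd)), with d = 0.9250 m from pivot to centre of mass.
I_cm = mL²/12 = 3.15 × 1.85²/12 = 0.8984 kg·m²; I = I_cm + md² = 0.8984 + 3.15 × 0.9250² = 3.594 kg·m².
T = 2π√(3.594/(3.15 × 24.8 × 0.9250)) = 1.40 s.

1.40 s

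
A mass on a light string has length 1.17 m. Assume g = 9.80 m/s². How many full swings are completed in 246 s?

T = 2π√(L/g) = 2π√(1.17/9.80) = 2.171 s.
Number of complete oscillations = ⌊246/2.171⌋ = ⌊113.3⌋ = 113.

113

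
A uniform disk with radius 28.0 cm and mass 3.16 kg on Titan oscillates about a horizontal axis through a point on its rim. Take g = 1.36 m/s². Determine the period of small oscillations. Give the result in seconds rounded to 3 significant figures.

3.49 s

I_cm = ½mr² = 0.1239 kg·m². The pivot is at distance d = 0.280 m from the centre of mass.
By the parallel-axis theorem, I = I_cm + md² = 0.1239 + 0.2477 = 0.3716 kg·m².
T = 2π√(I/(mgd)) = 2π√(0.3716/(3.16 × 1.36 × 0.280)) = 3.49 s.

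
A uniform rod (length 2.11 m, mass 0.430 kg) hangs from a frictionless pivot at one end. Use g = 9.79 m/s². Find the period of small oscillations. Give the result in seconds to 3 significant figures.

For a physical pendulum T = 2π√(I/(mgd)), with d = 1.055 m from pivot to centre of mass.
I_cm = mL²/12 = 0.430 × 2.11²/12 = 0.1595 kg·m²; I = I_cm + md² = 0.1595 + 0.430 × 1.055² = 0.6381 kg·m².
T = 2π√(0.6381/(0.430 × 9.79 × 1.055)) = 2.38 s.

2.38 s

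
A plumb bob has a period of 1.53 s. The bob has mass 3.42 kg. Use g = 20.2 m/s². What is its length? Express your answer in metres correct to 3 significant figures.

1.20 m

From T = 2π√(L/g), L = gT²/(4π²) = 20.2 × 1.530²/(4π²) = 1.20 m.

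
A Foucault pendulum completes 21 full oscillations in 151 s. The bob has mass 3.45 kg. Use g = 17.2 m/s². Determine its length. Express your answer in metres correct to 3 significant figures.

22.5 m

T = 151/21 = 7.190 s.
From T = 2π√(L/g), L = gT²/(4π²) = 17.2 × 7.190²/(4π²) = 22.5 m.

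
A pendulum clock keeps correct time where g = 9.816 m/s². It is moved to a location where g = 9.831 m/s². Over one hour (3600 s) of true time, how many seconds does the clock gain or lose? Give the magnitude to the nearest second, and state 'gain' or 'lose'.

The clock's period scales as T ∝ 1/√g, so T'/T = √(9.816/9.831) = 0.999237.
In 3600 s of true time the clock registers 3600/0.999237 = 3602.7 s, so it gains 3 s.

gain 3 s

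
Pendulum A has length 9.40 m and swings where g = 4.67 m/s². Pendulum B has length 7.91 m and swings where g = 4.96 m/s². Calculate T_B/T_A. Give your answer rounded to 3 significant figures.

T = 2π√(L/g), so T_B/T_A = √((L_B/g_B)/(L_A/g_A)) = √((7.91/4.96)/(9.40/4.67)) = 0.890.

0.890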